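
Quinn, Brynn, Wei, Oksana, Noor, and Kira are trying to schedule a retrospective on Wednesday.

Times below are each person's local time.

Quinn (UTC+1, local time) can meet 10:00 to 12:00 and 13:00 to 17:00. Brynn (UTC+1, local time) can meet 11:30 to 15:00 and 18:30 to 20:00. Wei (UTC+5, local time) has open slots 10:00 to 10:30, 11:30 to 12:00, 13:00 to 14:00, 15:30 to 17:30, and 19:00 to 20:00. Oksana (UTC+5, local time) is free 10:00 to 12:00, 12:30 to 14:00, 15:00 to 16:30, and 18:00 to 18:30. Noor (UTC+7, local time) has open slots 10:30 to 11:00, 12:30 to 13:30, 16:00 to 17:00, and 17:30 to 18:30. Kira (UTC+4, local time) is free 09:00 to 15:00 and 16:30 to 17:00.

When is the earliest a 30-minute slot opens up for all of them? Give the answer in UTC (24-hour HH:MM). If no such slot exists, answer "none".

10:30

Quinn → UTC: 09:00–11:00, 12:00–16:00.
Brynn → UTC: 10:30–14:00, 17:30–19:00.
Wei → UTC: 05:00–05:30, 06:30–07:00, 08:00–09:00, 10:30–12:30, 14:00–15:00.
Oksana → UTC: 05:00–07:00, 07:30–09:00, 10:00–11:30, 13:00–13:30.
Noor → UTC: 03:30–04:00, 05:30–06:30, 09:00–10:00, 10:30–11:30.
Kira → UTC: 05:00–11:00, 12:30–13:00.
Quinn ∩ Brynn: 10:30–11:00, 12:00–14:00.
Quinn ∩ Brynn ∩ Wei: 10:30–11:00, 12:00–12:30.
Quinn ∩ Brynn ∩ Wei ∩ Oksana: 10:30–11:00.
Quinn ∩ Brynn ∩ Wei ∩ Oksana ∩ Noor: 10:30–11:00.
Quinn ∩ Brynn ∩ Wei ∩ Oksana ∩ Noor ∩ Kira: 10:30–11:00.
Windows ≥ 30 min: 10:30–11:00.
Earliest such window starts at 10:30.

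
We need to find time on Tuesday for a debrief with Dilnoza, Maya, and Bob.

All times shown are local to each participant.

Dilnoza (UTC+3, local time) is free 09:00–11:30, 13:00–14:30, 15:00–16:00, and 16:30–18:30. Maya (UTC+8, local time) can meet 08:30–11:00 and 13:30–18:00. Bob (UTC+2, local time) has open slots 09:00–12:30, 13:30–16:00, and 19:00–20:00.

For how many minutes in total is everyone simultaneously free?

90 minutes

Dilnoza → UTC: 06:00–08:30, 10:00–11:30, 12:00–13:00, 13:30–15:30.
Maya → UTC: 00:30–03:00, 05:30–10:00.
Bob → UTC: 07:00–10:30, 11:30–14:00, 17:00–18:00.
Dilnoza ∩ Maya: 06:00–08:30.
Dilnoza ∩ Maya ∩ Bob: 07:00–08:30.
Total common minutes: 90.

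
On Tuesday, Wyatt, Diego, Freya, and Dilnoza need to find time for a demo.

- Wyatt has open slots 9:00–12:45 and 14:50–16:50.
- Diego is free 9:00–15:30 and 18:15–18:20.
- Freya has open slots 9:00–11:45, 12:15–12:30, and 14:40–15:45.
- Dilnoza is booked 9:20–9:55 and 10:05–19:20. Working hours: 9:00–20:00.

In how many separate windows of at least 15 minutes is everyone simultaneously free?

Dilnoza free within 09:00–20:00: 09:00–09:20, 09:55–10:05, 19:20–20:00.
Wyatt ∩ Diego: 09:00–12:45, 14:50–15:30.
Wyatt ∩ Diego ∩ Freya: 09:00–11:45, 12:15–12:30, 14:50–15:30.
Wyatt ∩ Diego ∩ Freya ∩ Dilnoza: 09:00–09:20, 09:55–10:05.
Windows ≥ 15 min: 09:00–09:20.
That's 1 window.

1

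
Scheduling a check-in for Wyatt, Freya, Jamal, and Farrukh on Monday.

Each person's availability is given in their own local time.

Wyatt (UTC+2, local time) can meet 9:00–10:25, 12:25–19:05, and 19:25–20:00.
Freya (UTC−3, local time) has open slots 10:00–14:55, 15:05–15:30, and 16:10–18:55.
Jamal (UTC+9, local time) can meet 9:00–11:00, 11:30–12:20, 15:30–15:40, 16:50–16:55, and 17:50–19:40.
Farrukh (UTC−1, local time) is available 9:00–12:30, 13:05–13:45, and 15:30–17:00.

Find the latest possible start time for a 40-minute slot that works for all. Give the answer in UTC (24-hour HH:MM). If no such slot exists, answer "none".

none

Wyatt → UTC: 07:00–08:25, 10:25–17:05, 17:25–18:00.
Freya → UTC: 13:00–17:55, 18:05–18:30, 19:10–21:55.
Jamal → UTC: 00:00–02:00, 02:30–03:20, 06:30–06:40, 07:50–07:55, 08:50–10:40.
Farrukh → UTC: 10:00–13:30, 14:05–14:45, 16:30–18:00.
Wyatt ∩ Freya: 13:00–17:05, 17:25–17:55.
Wyatt ∩ Freya ∩ Jamal: (none).
Wyatt ∩ Freya ∩ Jamal ∩ Farrukh: (none).
Windows ≥ 40 min: (none).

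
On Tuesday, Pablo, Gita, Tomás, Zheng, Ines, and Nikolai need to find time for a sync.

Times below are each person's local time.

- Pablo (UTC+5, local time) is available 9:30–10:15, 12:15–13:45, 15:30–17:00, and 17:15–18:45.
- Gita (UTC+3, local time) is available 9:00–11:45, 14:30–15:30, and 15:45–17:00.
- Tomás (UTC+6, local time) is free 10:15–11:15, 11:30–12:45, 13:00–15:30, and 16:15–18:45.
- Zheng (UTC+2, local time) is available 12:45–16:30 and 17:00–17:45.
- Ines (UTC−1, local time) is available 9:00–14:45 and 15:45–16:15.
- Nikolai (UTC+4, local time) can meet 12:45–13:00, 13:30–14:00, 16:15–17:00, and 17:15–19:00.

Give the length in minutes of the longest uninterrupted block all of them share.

Pablo → UTC: 04:30–05:15, 07:15–08:45, 10:30–12:00, 12:15–13:45.
Gita → UTC: 06:00–08:45, 11:30–12:30, 12:45–14:00.
Tomás → UTC: 04:15–05:15, 05:30–06:45, 07:00–09:30, 10:15–12:45.
Zheng → UTC: 10:45–14:30, 15:00–15:45.
Ines → UTC: 10:00–15:45, 16:45–17:15.
Nikolai → UTC: 08:45–09:00, 09:30–10:00, 12:15–13:00, 13:15–15:00.
Pablo ∩ Gita: 07:15–08:45, 11:30–12:00, 12:15–12:30, 12:45–13:45.
Pablo ∩ Gita ∩ Tomás: 07:15–08:45, 11:30–12:00, 12:15–12:30.
Pablo ∩ Gita ∩ Tomás ∩ Zheng: 11:30–12:00, 12:15–12:30.
Pablo ∩ Gita ∩ Tomás ∩ Zheng ∩ Ines: 11:30–12:00, 12:15–12:30.
Pablo ∩ Gita ∩ Tomás ∩ Zheng ∩ Ines ∩ Nikolai: 12:15–12:30.
Single common window of 15 minutes.

15 minutes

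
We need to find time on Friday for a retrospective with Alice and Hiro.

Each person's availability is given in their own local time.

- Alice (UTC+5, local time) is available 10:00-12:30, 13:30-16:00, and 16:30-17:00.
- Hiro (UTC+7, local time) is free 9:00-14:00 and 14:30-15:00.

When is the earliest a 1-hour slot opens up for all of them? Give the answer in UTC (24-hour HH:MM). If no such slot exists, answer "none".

05:00

Alice → UTC: 05:00–07:30, 08:30–11:00, 11:30–12:00.
Hiro → UTC: 02:00–07:00, 07:30–08:00.
Alice ∩ Hiro: 05:00–07:00.
Windows ≥ 60 min: 05:00–07:00.
Earliest such window starts at 05:00.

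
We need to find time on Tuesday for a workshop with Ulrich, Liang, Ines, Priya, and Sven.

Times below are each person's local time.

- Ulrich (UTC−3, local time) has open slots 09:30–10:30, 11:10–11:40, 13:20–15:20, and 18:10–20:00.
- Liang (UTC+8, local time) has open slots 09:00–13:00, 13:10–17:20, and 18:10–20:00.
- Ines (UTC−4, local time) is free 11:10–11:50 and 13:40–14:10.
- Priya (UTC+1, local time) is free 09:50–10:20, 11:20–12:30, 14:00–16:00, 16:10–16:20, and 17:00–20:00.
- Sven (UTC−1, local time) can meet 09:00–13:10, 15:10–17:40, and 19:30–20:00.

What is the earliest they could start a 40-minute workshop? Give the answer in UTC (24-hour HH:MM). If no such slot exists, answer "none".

Ulrich → UTC: 12:30–13:30, 14:10–14:40, 16:20–18:20, 21:10–23:00.
Liang → UTC: 01:00–05:00, 05:10–09:20, 10:10–12:00.
Ines → UTC: 15:10–15:50, 17:40–18:10.
Priya → UTC: 08:50–09:20, 10:20–11:30, 13:00–15:00, 15:10–15:20, 16:00–19:00.
Sven → UTC: 10:00–14:10, 16:10–18:40, 20:30–21:00.
Ulrich ∩ Liang: (none).
Ulrich ∩ Liang ∩ Ines: (none).
Ulrich ∩ Liang ∩ Ines ∩ Priya: (none).
Ulrich ∩ Liang ∩ Ines ∩ Priya ∩ Sven: (none).
Windows ≥ 40 min: (none).

none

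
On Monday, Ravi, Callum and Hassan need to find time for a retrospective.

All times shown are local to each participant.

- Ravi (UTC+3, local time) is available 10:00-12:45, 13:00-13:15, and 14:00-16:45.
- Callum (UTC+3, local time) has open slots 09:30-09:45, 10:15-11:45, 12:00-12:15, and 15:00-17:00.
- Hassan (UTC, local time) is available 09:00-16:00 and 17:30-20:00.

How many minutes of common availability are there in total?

120 minutes

Ravi → UTC: 07:00–09:45, 10:00–10:15, 11:00–13:45.
Callum → UTC: 06:30–06:45, 07:15–08:45, 09:00–09:15, 12:00–14:00.
Hassan → UTC: 09:00–16:00, 17:30–20:00.
Ravi ∩ Callum: 07:15–08:45, 09:00–09:15, 12:00–13:45.
Ravi ∩ Callum ∩ Hassan: 09:00–09:15, 12:00–13:45.
Total common minutes: 15 + 105 = 120.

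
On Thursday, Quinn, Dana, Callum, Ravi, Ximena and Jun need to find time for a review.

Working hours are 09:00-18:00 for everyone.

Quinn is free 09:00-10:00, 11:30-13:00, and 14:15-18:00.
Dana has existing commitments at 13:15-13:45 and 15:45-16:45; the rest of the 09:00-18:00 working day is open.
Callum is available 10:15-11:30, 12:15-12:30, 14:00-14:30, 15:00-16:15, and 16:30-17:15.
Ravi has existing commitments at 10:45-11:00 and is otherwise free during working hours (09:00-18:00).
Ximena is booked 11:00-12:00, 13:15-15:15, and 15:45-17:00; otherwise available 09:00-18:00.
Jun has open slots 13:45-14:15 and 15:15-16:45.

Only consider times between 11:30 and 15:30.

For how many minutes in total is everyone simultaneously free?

15 minutes

Dana free within 09:00–18:00: 09:00–13:15, 13:45–15:45, 16:45–18:00.
Ravi free within 09:00–18:00: 09:00–10:45, 11:00–18:00.
Ximena free within 09:00–18:00: 09:00–11:00, 12:00–13:15, 15:15–15:45, 17:00–18:00.
Quinn ∩ Dana: 09:00–10:00, 11:30–13:00, 14:15–15:45, 16:45–18:00.
Quinn ∩ Dana ∩ Callum: 12:15–12:30, 14:15–14:30, 15:00–15:45, 16:45–17:15.
Quinn ∩ Dana ∩ Callum ∩ Ravi: 12:15–12:30, 14:15–14:30, 15:00–15:45, 16:45–17:15.
Quinn ∩ Dana ∩ Callum ∩ Ravi ∩ Ximena: 12:15–12:30, 15:15–15:45, 17:00–17:15.
Quinn ∩ Dana ∩ Callum ∩ Ravi ∩ Ximena ∩ Jun: 15:15–15:45.
Restricted to 11:30–15:30: 15:15–15:30.
Total common minutes: 15.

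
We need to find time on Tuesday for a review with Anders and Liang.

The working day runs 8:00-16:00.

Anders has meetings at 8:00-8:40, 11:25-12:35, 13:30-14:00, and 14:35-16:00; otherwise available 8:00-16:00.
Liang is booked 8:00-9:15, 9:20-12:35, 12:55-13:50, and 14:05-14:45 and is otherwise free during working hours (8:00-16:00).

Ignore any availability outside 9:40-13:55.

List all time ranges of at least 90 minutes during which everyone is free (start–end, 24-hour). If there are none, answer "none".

Anders free within 08:00–16:00: 08:40–11:25, 12:35–13:30, 14:00–14:35.
Liang free within 08:00–16:00: 09:15–09:20, 12:35–12:55, 13:50–14:05, 14:45–16:00.
Anders ∩ Liang: 09:15–09:20, 12:35–12:55, 14:00–14:05.
Restricted to 09:40–13:55: 12:35–12:55.
Windows ≥ 90 min: (none).

none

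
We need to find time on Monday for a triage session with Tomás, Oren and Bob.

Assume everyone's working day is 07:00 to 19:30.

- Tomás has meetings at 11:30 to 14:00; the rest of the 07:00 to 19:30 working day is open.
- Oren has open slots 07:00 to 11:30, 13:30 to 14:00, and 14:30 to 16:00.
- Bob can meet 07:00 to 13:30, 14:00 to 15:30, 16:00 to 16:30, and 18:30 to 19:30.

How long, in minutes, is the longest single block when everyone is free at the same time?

270 minutes

Tomás free within 07:00–19:30: 07:00–11:30, 14:00–19:30.
Tomás ∩ Oren: 07:00–11:30, 14:30–16:00.
Tomás ∩ Oren ∩ Bob: 07:00–11:30, 14:30–15:30.
Common window lengths: 270, 60 min; longest is 270.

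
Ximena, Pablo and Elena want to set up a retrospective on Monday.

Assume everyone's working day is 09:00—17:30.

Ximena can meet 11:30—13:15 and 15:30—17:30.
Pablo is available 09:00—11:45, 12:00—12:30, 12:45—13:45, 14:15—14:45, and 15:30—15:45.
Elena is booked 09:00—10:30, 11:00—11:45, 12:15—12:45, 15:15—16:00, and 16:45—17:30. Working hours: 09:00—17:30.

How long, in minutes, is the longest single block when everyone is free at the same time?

30 minutes

Elena free within 09:00–17:30: 10:30–11:00, 11:45–12:15, 12:45–15:15, 16:00–16:45.
Ximena ∩ Pablo: 11:30–11:45, 12:00–12:30, 12:45–13:15, 15:30–15:45.
Ximena ∩ Pablo ∩ Elena: 12:00–12:15, 12:45–13:15.
Common window lengths: 15, 30 min; longest is 30.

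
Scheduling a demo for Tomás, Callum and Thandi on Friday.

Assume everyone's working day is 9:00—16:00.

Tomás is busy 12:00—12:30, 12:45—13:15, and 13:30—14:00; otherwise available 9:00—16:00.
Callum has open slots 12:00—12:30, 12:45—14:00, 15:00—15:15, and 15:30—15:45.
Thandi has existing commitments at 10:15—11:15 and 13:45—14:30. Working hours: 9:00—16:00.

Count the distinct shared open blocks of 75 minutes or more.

0

Tomás free within 09:00–16:00: 09:00–12:00, 12:30–12:45, 13:15–13:30, 14:00–16:00.
Thandi free within 09:00–16:00: 09:00–10:15, 11:15–13:45, 14:30–16:00.
Tomás ∩ Callum: 13:15–13:30, 15:00–15:15, 15:30–15:45.
Tomás ∩ Callum ∩ Thandi: 13:15–13:30, 15:00–15:15, 15:30–15:45.
Windows ≥ 75 min: (none).
That's 0 windows.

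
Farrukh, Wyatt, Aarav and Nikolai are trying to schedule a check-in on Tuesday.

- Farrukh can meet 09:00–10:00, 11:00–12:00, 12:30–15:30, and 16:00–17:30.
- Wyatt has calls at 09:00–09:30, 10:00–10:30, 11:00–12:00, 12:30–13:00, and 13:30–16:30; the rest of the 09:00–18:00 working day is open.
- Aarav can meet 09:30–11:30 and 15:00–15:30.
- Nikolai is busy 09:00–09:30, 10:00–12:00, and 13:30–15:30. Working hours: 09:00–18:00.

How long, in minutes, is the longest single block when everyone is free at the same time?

30 minutes

Wyatt free within 09:00–18:00: 09:30–10:00, 10:30–11:00, 12:00–12:30, 13:00–13:30, 16:30–18:00.
Nikolai free within 09:00–18:00: 09:30–10:00, 12:00–13:30, 15:30–18:00.
Farrukh ∩ Wyatt: 09:30–10:00, 13:00–13:30, 16:30–17:30.
Farrukh ∩ Wyatt ∩ Aarav: 09:30–10:00.
Farrukh ∩ Wyatt ∩ Aarav ∩ Nikolai: 09:30–10:00.
Single common window of 30 minutes.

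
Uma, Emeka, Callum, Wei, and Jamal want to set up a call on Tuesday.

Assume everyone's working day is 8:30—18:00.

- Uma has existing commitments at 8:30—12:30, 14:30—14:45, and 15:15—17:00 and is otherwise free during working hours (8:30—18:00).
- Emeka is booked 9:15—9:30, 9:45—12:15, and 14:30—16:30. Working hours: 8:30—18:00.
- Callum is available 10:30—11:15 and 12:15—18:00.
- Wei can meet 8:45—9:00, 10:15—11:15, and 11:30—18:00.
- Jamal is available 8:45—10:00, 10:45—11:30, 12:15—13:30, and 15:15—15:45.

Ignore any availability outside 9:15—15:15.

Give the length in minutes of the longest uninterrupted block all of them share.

Uma free within 08:30–18:00: 12:30–14:30, 14:45–15:15, 17:00–18:00.
Emeka free within 08:30–18:00: 08:30–09:15, 09:30–09:45, 12:15–14:30, 16:30–18:00.
Uma ∩ Emeka: 12:30–14:30, 17:00–18:00.
Uma ∩ Emeka ∩ Callum: 12:30–14:30, 17:00–18:00.
Uma ∩ Emeka ∩ Callum ∩ Wei: 12:30–14:30, 17:00–18:00.
Uma ∩ Emeka ∩ Callum ∩ Wei ∩ Jamal: 12:30–13:30.
Restricted to 09:15–15:15: 12:30–13:30.
Single common window of 60 minutes.

60 minutes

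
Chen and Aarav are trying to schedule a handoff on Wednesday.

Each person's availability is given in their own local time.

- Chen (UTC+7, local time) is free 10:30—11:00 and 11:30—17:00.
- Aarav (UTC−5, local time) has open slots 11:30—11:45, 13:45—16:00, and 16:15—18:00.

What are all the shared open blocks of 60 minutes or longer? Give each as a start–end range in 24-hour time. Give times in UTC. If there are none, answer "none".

Chen → UTC: 03:30–04:00, 04:30–10:00.
Aarav → UTC: 16:30–16:45, 18:45–21:00, 21:15–23:00.
Chen ∩ Aarav: (none).
Windows ≥ 60 min: (none).

none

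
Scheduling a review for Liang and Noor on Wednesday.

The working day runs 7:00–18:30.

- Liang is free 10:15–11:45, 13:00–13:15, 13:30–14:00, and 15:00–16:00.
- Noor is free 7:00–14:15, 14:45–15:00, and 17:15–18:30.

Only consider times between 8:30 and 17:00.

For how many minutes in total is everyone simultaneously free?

135 minutes

Liang ∩ Noor: 10:15–11:45, 13:00–13:15, 13:30–14:00.
Restricted to 08:30–17:00: 10:15–11:45, 13:00–13:15, 13:30–14:00.
Total common minutes: 90 + 15 + 30 = 135.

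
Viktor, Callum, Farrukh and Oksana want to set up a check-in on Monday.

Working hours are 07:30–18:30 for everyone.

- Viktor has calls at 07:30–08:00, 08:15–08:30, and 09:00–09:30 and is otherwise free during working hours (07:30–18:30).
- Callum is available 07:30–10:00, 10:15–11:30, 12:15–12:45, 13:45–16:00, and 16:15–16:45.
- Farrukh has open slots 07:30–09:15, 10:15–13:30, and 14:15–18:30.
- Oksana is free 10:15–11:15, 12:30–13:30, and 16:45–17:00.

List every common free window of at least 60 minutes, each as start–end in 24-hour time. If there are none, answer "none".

Viktor free within 07:30–18:30: 08:00–08:15, 08:30–09:00, 09:30–18:30.
Viktor ∩ Callum: 08:00–08:15, 08:30–09:00, 09:30–10:00, 10:15–11:30, 12:15–12:45, 13:45–16:00, 16:15–16:45.
Viktor ∩ Callum ∩ Farrukh: 08:00–08:15, 08:30–09:00, 10:15–11:30, 12:15–12:45, 14:15–16:00, 16:15–16:45.
Viktor ∩ Callum ∩ Farrukh ∩ Oksana: 10:15–11:15, 12:30–12:45.
Windows ≥ 60 min: 10:15–11:15.

10:15–11:15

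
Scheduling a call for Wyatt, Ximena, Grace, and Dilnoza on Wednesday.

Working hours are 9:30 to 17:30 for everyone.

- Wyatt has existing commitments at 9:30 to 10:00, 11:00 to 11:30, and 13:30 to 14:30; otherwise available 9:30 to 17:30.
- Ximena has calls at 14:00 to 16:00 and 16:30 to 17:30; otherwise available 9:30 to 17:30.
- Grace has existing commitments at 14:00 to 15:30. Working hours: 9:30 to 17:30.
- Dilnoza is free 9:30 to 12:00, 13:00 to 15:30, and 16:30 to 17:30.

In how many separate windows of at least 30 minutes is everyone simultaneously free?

3

Wyatt free within 09:30–17:30: 10:00–11:00, 11:30–13:30, 14:30–17:30.
Ximena free within 09:30–17:30: 09:30–14:00, 16:00–16:30.
Grace free within 09:30–17:30: 09:30–14:00, 15:30–17:30.
Wyatt ∩ Ximena: 10:00–11:00, 11:30–13:30, 16:00–16:30.
Wyatt ∩ Ximena ∩ Grace: 10:00–11:00, 11:30–13:30, 16:00–16:30.
Wyatt ∩ Ximena ∩ Grace ∩ Dilnoza: 10:00–11:00, 11:30–12:00, 13:00–13:30.
Windows ≥ 30 min: 10:00–11:00, 11:30–12:00, 13:00–13:30.
That's 3 windows.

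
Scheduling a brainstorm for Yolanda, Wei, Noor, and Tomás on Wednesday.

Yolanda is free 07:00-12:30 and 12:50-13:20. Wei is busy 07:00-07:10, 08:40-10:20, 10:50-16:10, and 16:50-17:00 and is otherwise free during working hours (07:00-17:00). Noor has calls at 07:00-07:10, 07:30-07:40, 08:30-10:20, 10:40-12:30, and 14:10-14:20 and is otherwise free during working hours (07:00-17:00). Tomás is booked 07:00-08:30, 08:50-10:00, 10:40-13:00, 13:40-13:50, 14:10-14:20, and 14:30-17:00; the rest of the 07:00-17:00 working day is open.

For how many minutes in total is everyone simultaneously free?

20 minutes

Wei free within 07:00–17:00: 07:10–08:40, 10:20–10:50, 16:10–16:50.
Noor free within 07:00–17:00: 07:10–07:30, 07:40–08:30, 10:20–10:40, 12:30–14:10, 14:20–17:00.
Tomás free within 07:00–17:00: 08:30–08:50, 10:00–10:40, 13:00–13:40, 13:50–14:10, 14:20–14:30.
Yolanda ∩ Wei: 07:10–08:40, 10:20–10:50.
Yolanda ∩ Wei ∩ Noor: 07:10–07:30, 07:40–08:30, 10:20–10:40.
Yolanda ∩ Wei ∩ Noor ∩ Tomás: 10:20–10:40.
Total common minutes: 20.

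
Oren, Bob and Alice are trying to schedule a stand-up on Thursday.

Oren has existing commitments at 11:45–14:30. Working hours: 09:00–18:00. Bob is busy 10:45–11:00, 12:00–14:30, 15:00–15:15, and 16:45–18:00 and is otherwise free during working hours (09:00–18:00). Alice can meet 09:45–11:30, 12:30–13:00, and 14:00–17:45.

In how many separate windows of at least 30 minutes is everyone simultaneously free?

4

Oren free within 09:00–18:00: 09:00–11:45, 14:30–18:00.
Bob free within 09:00–18:00: 09:00–10:45, 11:00–12:00, 14:30–15:00, 15:15–16:45.
Oren ∩ Bob: 09:00–10:45, 11:00–11:45, 14:30–15:00, 15:15–16:45.
Oren ∩ Bob ∩ Alice: 09:45–10:45, 11:00–11:30, 14:30–15:00, 15:15–16:45.
Windows ≥ 30 min: 09:45–10:45, 11:00–11:30, 14:30–15:00, 15:15–16:45.
That's 4 windows.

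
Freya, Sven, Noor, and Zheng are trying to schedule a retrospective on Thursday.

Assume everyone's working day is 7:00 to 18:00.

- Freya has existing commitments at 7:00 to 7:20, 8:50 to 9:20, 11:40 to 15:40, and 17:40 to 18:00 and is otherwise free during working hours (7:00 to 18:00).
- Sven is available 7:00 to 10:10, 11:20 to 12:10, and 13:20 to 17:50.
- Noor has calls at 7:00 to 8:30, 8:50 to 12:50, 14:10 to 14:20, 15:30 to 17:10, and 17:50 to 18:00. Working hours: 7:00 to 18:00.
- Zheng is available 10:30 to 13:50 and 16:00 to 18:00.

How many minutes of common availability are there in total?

30 minutes

Freya free within 07:00–18:00: 07:20–08:50, 09:20–11:40, 15:40–17:40.
Noor free within 07:00–18:00: 08:30–08:50, 12:50–14:10, 14:20–15:30, 17:10–17:50.
Freya ∩ Sven: 07:20–08:50, 09:20–10:10, 11:20–11:40, 15:40–17:40.
Freya ∩ Sven ∩ Noor: 08:30–08:50, 17:10–17:40.
Freya ∩ Sven ∩ Noor ∩ Zheng: 17:10–17:40.
Total common minutes: 30.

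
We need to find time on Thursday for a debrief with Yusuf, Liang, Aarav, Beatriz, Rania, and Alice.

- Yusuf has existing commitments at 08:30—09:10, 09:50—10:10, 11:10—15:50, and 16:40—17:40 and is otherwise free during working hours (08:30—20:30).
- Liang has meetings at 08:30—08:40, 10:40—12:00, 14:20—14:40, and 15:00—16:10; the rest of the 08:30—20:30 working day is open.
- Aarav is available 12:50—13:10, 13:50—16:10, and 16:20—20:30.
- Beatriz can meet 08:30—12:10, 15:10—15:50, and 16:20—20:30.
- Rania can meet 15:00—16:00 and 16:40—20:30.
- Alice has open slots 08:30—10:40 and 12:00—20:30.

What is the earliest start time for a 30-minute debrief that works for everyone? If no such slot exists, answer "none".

Yusuf free within 08:30–20:30: 09:10–09:50, 10:10–11:10, 15:50–16:40, 17:40–20:30.
Liang free within 08:30–20:30: 08:40–10:40, 12:00–14:20, 14:40–15:00, 16:10–20:30.
Yusuf ∩ Liang: 09:10–09:50, 10:10–10:40, 16:10–16:40, 17:40–20:30.
Yusuf ∩ Liang ∩ Aarav: 16:20–16:40, 17:40–20:30.
Yusuf ∩ Liang ∩ Aarav ∩ Beatriz: 16:20–16:40, 17:40–20:30.
Yusuf ∩ Liang ∩ Aarav ∩ Beatriz ∩ Rania: 17:40–20:30.
Yusuf ∩ Liang ∩ Aarav ∩ Beatriz ∩ Rania ∩ Alice: 17:40–20:30.
Windows ≥ 30 min: 17:40–20:30.
Earliest such window starts at 17:40.

17:40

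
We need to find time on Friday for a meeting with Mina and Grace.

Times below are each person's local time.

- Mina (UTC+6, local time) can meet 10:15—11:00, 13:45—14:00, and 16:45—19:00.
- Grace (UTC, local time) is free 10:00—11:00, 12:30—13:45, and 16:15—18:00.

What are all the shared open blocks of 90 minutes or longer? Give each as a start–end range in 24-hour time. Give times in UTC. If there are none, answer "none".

none

Mina → UTC: 04:15–05:00, 07:45–08:00, 10:45–13:00.
Grace → UTC: 10:00–11:00, 12:30–13:45, 16:15–18:00.
Mina ∩ Grace: 10:45–11:00, 12:30–13:00.
Windows ≥ 90 min: (none).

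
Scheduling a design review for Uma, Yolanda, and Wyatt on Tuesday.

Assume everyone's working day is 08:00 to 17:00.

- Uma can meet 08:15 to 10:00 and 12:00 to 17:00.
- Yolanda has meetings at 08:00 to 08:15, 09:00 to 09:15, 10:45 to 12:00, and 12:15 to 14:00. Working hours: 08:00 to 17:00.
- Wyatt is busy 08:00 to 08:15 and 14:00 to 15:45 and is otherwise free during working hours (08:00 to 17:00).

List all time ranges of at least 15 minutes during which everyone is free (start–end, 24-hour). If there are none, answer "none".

Yolanda free within 08:00–17:00: 08:15–09:00, 09:15–10:45, 12:00–12:15, 14:00–17:00.
Wyatt free within 08:00–17:00: 08:15–14:00, 15:45–17:00.
Uma ∩ Yolanda: 08:15–09:00, 09:15–10:00, 12:00–12:15, 14:00–17:00.
Uma ∩ Yolanda ∩ Wyatt: 08:15–09:00, 09:15–10:00, 12:00–12:15, 15:45–17:00.
Windows ≥ 15 min: 08:15–09:00, 09:15–10:00, 12:00–12:15, 15:45–17:00.

08:15–09:00, 09:15–10:00, 12:00–12:15, 15:45–17:00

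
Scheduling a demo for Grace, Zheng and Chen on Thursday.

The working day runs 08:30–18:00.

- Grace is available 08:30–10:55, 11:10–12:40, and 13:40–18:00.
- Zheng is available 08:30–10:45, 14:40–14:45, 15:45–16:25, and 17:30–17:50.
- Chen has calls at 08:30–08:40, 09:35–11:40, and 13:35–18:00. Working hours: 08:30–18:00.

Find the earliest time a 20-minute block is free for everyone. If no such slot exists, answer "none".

08:40

Chen free within 08:30–18:00: 08:40–09:35, 11:40–13:35.
Grace ∩ Zheng: 08:30–10:45, 14:40–14:45, 15:45–16:25, 17:30–17:50.
Grace ∩ Zheng ∩ Chen: 08:40–09:35.
Windows ≥ 20 min: 08:40–09:35.
Earliest such window starts at 08:40.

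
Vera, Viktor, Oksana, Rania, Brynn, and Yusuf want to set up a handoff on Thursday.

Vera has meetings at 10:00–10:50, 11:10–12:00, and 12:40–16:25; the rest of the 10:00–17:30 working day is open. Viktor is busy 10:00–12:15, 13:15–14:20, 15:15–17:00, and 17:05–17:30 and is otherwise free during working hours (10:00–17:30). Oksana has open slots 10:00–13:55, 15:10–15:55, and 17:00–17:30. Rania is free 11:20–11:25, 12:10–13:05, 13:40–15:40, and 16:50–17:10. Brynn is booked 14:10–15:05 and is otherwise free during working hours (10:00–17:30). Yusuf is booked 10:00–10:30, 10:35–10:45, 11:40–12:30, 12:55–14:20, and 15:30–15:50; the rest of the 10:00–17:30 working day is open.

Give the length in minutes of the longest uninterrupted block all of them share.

Vera free within 10:00–17:30: 10:50–11:10, 12:00–12:40, 16:25–17:30.
Viktor free within 10:00–17:30: 12:15–13:15, 14:20–15:15, 17:00–17:05.
Brynn free within 10:00–17:30: 10:00–14:10, 15:05–17:30.
Yusuf free within 10:00–17:30: 10:30–10:35, 10:45–11:40, 12:30–12:55, 14:20–15:30, 15:50–17:30.
Vera ∩ Viktor: 12:15–12:40, 17:00–17:05.
Vera ∩ Viktor ∩ Oksana: 12:15–12:40, 17:00–17:05.
Vera ∩ Viktor ∩ Oksana ∩ Rania: 12:15–12:40, 17:00–17:05.
Vera ∩ Viktor ∩ Oksana ∩ Rania ∩ Brynn: 12:15–12:40, 17:00–17:05.
Vera ∩ Viktor ∩ Oksana ∩ Rania ∩ Brynn ∩ Yusuf: 12:30–12:40, 17:00–17:05.
Common window lengths: 10, 5 min; longest is 10.

10 minutes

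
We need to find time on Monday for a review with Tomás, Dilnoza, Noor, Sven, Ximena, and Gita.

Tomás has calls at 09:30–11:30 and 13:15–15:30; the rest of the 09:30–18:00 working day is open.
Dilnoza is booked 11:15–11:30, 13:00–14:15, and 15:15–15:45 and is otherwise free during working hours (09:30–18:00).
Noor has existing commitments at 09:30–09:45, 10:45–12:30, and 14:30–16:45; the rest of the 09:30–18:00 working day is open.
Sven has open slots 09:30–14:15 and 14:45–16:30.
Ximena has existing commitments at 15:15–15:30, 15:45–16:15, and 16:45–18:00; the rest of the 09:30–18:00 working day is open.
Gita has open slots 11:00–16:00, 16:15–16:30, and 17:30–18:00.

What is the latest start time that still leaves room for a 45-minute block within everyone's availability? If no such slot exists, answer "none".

none

Tomás free within 09:30–18:00: 11:30–13:15, 15:30–18:00.
Dilnoza free within 09:30–18:00: 09:30–11:15, 11:30–13:00, 14:15–15:15, 15:45–18:00.
Noor free within 09:30–18:00: 09:45–10:45, 12:30–14:30, 16:45–18:00.
Ximena free within 09:30–18:00: 09:30–15:15, 15:30–15:45, 16:15–16:45.
Tomás ∩ Dilnoza: 11:30–13:00, 15:45–18:00.
Tomás ∩ Dilnoza ∩ Noor: 12:30–13:00, 16:45–18:00.
Tomás ∩ Dilnoza ∩ Noor ∩ Sven: 12:30–13:00.
Tomás ∩ Dilnoza ∩ Noor ∩ Sven ∩ Ximena: 12:30–13:00.
Tomás ∩ Dilnoza ∩ Noor ∩ Sven ∩ Ximena ∩ Gita: 12:30–13:00.
Windows ≥ 45 min: (none).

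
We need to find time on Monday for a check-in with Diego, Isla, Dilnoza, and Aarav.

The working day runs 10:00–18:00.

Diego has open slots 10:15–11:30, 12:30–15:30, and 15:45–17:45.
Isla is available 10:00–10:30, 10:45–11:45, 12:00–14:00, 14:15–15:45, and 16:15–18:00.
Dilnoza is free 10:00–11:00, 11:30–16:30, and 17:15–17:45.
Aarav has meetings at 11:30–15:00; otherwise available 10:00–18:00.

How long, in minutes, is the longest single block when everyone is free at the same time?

30 minutes

Aarav free within 10:00–18:00: 10:00–11:30, 15:00–18:00.
Diego ∩ Isla: 10:15–10:30, 10:45–11:30, 12:30–14:00, 14:15–15:30, 16:15–17:45.
Diego ∩ Isla ∩ Dilnoza: 10:15–10:30, 10:45–11:00, 12:30–14:00, 14:15–15:30, 16:15–16:30, 17:15–17:45.
Diego ∩ Isla ∩ Dilnoza ∩ Aarav: 10:15–10:30, 10:45–11:00, 15:00–15:30, 16:15–16:30, 17:15–17:45.
Common window lengths: 15, 15, 30, 15, 30 min; longest is 30.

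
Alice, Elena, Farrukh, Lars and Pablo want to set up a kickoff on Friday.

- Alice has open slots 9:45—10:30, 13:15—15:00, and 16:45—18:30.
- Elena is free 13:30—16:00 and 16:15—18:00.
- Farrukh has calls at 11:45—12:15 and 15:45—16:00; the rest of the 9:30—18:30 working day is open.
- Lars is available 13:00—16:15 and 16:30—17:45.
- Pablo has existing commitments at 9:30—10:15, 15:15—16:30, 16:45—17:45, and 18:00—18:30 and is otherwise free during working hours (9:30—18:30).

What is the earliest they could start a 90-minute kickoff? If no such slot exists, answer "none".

13:30

Farrukh free within 09:30–18:30: 09:30–11:45, 12:15–15:45, 16:00–18:30.
Pablo free within 09:30–18:30: 10:15–15:15, 16:30–16:45, 17:45–18:00.
Alice ∩ Elena: 13:30–15:00, 16:45–18:00.
Alice ∩ Elena ∩ Farrukh: 13:30–15:00, 16:45–18:00.
Alice ∩ Elena ∩ Farrukh ∩ Lars: 13:30–15:00, 16:45–17:45.
Alice ∩ Elena ∩ Farrukh ∩ Lars ∩ Pablo: 13:30–15:00.
Windows ≥ 90 min: 13:30–15:00.
Earliest such window starts at 13:30.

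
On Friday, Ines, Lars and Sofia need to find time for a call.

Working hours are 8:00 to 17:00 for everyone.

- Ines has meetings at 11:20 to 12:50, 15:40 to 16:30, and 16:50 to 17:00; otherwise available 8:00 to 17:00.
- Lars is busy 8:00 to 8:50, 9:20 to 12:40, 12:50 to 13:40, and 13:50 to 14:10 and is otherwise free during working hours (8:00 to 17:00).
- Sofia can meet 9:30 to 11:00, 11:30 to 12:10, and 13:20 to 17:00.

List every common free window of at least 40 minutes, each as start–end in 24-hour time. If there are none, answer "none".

14:10–15:40

Ines free within 08:00–17:00: 08:00–11:20, 12:50–15:40, 16:30–16:50.
Lars free within 08:00–17:00: 08:50–09:20, 12:40–12:50, 13:40–13:50, 14:10–17:00.
Ines ∩ Lars: 08:50–09:20, 13:40–13:50, 14:10–15:40, 16:30–16:50.
Ines ∩ Lars ∩ Sofia: 13:40–13:50, 14:10–15:40, 16:30–16:50.
Windows ≥ 40 min: 14:10–15:40.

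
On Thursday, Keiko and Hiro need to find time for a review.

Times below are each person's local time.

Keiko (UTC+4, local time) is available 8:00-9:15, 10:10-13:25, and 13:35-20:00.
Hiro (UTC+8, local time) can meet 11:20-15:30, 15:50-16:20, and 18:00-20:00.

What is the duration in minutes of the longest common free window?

Keiko → UTC: 04:00–05:15, 06:10–09:25, 09:35–16:00.
Hiro → UTC: 03:20–07:30, 07:50–08:20, 10:00–12:00.
Keiko ∩ Hiro: 04:00–05:15, 06:10–07:30, 07:50–08:20, 10:00–12:00.
Common window lengths: 75, 80, 30, 120 min; longest is 120.

120 minutes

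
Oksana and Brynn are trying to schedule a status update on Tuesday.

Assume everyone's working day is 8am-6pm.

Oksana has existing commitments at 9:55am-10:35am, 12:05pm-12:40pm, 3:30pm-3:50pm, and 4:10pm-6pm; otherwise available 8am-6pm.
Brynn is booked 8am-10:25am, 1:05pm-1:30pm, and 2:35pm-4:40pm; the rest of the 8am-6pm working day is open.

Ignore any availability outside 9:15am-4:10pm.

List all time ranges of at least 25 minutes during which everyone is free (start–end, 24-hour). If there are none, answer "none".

10:35–12:05, 12:40–13:05, 13:30–14:35

Oksana free within 08:00–18:00: 08:00–09:55, 10:35–12:05, 12:40–15:30, 15:50–16:10.
Brynn free within 08:00–18:00: 10:25–13:05, 13:30–14:35, 16:40–18:00.
Oksana ∩ Brynn: 10:35–12:05, 12:40–13:05, 13:30–14:35.
Restricted to 09:15–16:10: 10:35–12:05, 12:40–13:05, 13:30–14:35.
Windows ≥ 25 min: 10:35–12:05, 12:40–13:05, 13:30–14:35.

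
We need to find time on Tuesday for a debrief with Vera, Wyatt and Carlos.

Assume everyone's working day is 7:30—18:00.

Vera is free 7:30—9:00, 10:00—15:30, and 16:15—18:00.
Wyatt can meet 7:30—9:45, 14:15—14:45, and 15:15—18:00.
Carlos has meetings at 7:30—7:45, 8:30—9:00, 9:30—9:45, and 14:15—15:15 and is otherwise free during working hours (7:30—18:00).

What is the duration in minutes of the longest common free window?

Carlos free within 07:30–18:00: 07:45–08:30, 09:00–09:30, 09:45–14:15, 15:15–18:00.
Vera ∩ Wyatt: 07:30–09:00, 14:15–14:45, 15:15–15:30, 16:15–18:00.
Vera ∩ Wyatt ∩ Carlos: 07:45–08:30, 15:15–15:30, 16:15–18:00.
Common window lengths: 45, 15, 105 min; longest is 105.

105 minutes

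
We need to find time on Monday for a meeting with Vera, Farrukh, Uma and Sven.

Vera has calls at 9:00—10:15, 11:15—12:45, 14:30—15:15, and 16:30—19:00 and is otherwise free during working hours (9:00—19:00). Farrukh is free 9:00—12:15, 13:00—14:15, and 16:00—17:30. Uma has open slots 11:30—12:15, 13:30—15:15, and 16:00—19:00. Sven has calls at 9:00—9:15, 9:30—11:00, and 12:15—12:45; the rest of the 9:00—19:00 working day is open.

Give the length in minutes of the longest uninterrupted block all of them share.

45 minutes

Vera free within 09:00–19:00: 10:15–11:15, 12:45–14:30, 15:15–16:30.
Sven free within 09:00–19:00: 09:15–09:30, 11:00–12:15, 12:45–19:00.
Vera ∩ Farrukh: 10:15–11:15, 13:00–14:15, 16:00–16:30.
Vera ∩ Farrukh ∩ Uma: 13:30–14:15, 16:00–16:30.
Vera ∩ Farrukh ∩ Uma ∩ Sven: 13:30–14:15, 16:00–16:30.
Common window lengths: 45, 30 min; longest is 45.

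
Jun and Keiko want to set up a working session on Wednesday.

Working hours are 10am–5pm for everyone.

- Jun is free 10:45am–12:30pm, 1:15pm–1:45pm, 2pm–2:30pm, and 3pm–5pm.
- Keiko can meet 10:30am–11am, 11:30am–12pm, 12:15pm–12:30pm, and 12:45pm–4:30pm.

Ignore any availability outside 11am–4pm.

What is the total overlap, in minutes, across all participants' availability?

Jun ∩ Keiko: 10:45–11:00, 11:30–12:00, 12:15–12:30, 13:15–13:45, 14:00–14:30, 15:00–16:30.
Restricted to 11:00–16:00: 11:30–12:00, 12:15–12:30, 13:15–13:45, 14:00–14:30, 15:00–16:00.
Total common minutes: 30 + 15 + 30 + 30 + 60 = 165.

165 minutes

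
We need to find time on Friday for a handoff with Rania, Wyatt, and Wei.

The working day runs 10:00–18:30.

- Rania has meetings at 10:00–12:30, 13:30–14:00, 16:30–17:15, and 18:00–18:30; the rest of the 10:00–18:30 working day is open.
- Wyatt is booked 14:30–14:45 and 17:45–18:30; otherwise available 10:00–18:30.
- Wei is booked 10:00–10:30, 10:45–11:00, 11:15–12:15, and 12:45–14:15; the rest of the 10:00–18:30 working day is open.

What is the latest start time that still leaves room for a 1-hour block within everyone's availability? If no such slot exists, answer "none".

15:30

Rania free within 10:00–18:30: 12:30–13:30, 14:00–16:30, 17:15–18:00.
Wyatt free within 10:00–18:30: 10:00–14:30, 14:45–17:45.
Wei free within 10:00–18:30: 10:30–10:45, 11:00–11:15, 12:15–12:45, 14:15–18:30.
Rania ∩ Wyatt: 12:30–13:30, 14:00–14:30, 14:45–16:30, 17:15–17:45.
Rania ∩ Wyatt ∩ Wei: 12:30–12:45, 14:15–14:30, 14:45–16:30, 17:15–17:45.
Windows ≥ 60 min: 14:45–16:30.
Latest start in the last window 14:45–16:30 is 16:30 − 60 min = 15:30.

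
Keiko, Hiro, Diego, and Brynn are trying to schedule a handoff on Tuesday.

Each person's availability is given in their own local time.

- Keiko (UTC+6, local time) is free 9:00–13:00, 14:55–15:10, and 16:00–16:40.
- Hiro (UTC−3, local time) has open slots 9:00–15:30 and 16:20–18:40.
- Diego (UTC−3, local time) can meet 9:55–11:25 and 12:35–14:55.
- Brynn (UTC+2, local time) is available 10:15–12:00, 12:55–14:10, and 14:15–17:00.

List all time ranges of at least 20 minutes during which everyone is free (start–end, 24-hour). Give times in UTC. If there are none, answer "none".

Keiko → UTC: 03:00–07:00, 08:55–09:10, 10:00–10:40.
Hiro → UTC: 12:00–18:30, 19:20–21:40.
Diego → UTC: 12:55–14:25, 15:35–17:55.
Brynn → UTC: 08:15–10:00, 10:55–12:10, 12:15–15:00.
Keiko ∩ Hiro: (none).
Keiko ∩ Hiro ∩ Diego: (none).
Keiko ∩ Hiro ∩ Diego ∩ Brynn: (none).
Windows ≥ 20 min: (none).

none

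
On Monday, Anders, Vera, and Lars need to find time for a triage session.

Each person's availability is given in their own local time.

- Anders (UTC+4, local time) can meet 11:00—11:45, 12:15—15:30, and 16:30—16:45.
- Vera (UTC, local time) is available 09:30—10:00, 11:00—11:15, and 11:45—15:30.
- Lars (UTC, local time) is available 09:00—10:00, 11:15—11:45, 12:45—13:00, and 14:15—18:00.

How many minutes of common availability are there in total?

30 minutes

Anders → UTC: 07:00–07:45, 08:15–11:30, 12:30–12:45.
Vera → UTC: 09:30–10:00, 11:00–11:15, 11:45–15:30.
Lars → UTC: 09:00–10:00, 11:15–11:45, 12:45–13:00, 14:15–18:00.
Anders ∩ Vera: 09:30–10:00, 11:00–11:15, 12:30–12:45.
Anders ∩ Vera ∩ Lars: 09:30–10:00.
Total common minutes: 30.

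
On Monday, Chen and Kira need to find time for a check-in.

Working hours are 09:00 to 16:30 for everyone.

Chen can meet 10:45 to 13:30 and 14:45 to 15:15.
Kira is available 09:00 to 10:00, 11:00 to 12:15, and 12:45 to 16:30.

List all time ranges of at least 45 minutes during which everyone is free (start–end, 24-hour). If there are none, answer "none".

11:00–12:15, 12:45–13:30

Chen ∩ Kira: 11:00–12:15, 12:45–13:30, 14:45–15:15.
Windows ≥ 45 min: 11:00–12:15, 12:45–13:30.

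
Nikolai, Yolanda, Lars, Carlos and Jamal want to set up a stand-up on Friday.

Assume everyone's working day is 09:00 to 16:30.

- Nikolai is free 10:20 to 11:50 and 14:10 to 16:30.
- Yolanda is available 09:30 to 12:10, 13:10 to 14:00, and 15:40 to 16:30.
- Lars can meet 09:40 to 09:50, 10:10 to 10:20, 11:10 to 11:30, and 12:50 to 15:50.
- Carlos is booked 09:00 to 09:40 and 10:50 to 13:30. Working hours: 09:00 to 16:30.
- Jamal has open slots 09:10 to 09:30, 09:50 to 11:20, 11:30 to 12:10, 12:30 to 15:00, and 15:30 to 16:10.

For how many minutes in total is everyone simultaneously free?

10 minutes

Carlos free within 09:00–16:30: 09:40–10:50, 13:30–16:30.
Nikolai ∩ Yolanda: 10:20–11:50, 15:40–16:30.
Nikolai ∩ Yolanda ∩ Lars: 11:10–11:30, 15:40–15:50.
Nikolai ∩ Yolanda ∩ Lars ∩ Carlos: 15:40–15:50.
Nikolai ∩ Yolanda ∩ Lars ∩ Carlos ∩ Jamal: 15:40–15:50.
Total common minutes: 10.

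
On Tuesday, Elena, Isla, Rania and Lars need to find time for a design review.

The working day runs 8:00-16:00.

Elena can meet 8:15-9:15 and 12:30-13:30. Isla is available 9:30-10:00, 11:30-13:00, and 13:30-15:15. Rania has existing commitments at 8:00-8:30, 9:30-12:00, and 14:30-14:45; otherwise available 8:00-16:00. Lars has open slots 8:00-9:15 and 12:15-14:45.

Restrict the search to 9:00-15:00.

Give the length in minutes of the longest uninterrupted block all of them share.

Rania free within 08:00–16:00: 08:30–09:30, 12:00–14:30, 14:45–16:00.
Elena ∩ Isla: 12:30–13:00.
Elena ∩ Isla ∩ Rania: 12:30–13:00.
Elena ∩ Isla ∩ Rania ∩ Lars: 12:30–13:00.
Restricted to 09:00–15:00: 12:30–13:00.
Single common window of 30 minutes.

30 minutes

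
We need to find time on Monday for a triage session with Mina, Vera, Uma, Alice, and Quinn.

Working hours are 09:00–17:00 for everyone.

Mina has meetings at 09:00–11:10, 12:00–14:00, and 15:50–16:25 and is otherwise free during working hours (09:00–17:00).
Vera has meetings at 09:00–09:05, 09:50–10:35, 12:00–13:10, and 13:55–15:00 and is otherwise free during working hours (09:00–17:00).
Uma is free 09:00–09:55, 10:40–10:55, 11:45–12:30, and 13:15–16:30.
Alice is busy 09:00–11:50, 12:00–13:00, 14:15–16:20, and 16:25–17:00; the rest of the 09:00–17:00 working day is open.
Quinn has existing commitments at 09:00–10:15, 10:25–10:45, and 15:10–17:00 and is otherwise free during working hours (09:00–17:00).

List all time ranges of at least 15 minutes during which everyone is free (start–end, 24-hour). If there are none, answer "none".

none

Mina free within 09:00–17:00: 11:10–12:00, 14:00–15:50, 16:25–17:00.
Vera free within 09:00–17:00: 09:05–09:50, 10:35–12:00, 13:10–13:55, 15:00–17:00.
Alice free within 09:00–17:00: 11:50–12:00, 13:00–14:15, 16:20–16:25.
Quinn free within 09:00–17:00: 10:15–10:25, 10:45–15:10.
Mina ∩ Vera: 11:10–12:00, 15:00–15:50, 16:25–17:00.
Mina ∩ Vera ∩ Uma: 11:45–12:00, 15:00–15:50, 16:25–16:30.
Mina ∩ Vera ∩ Uma ∩ Alice: 11:50–12:00.
Mina ∩ Vera ∩ Uma ∩ Alice ∩ Quinn: 11:50–12:00.
Windows ≥ 15 min: (none).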